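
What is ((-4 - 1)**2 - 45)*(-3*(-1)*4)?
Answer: -240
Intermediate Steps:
((-4 - 1)**2 - 45)*(-3*(-1)*4) = ((-5)**2 - 45)*(3*4) = (25 - 45)*12 = -20*12 = -240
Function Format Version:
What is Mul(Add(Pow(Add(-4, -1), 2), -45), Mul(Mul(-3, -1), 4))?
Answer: -240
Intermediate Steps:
Mul(Add(Pow(Add(-4, -1), 2), -45), Mul(Mul(-3, -1), 4)) = Mul(Add(Pow(-5, 2), -45), Mul(3, 4)) = Mul(Add(25, -45), 12) = Mul(-20, 12) = -240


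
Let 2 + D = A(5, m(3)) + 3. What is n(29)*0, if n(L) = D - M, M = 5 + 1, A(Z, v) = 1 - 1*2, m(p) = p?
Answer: 0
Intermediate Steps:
A(Z, v) = -1 (A(Z, v) = 1 - 2 = -1)
D = 0 (D = -2 + (-1 + 3) = -2 + 2 = 0)
M = 6
n(L) = -6 (n(L) = 0 - 1*6 = 0 - 6 = -6)
n(29)*0 = -6*0 = 0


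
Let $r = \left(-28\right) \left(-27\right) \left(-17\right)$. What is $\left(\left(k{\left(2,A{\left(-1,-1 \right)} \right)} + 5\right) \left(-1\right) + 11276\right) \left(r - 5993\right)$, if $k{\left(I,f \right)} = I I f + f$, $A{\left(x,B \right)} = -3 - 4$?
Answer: $-213061570$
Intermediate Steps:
$A{\left(x,B \right)} = -7$
$k{\left(I,f \right)} = f + f I^{2}$ ($k{\left(I,f \right)} = I^{2} f + f = f I^{2} + f = f + f I^{2}$)
$r = -12852$ ($r = 756 \left(-17\right) = -12852$)
$\left(\left(k{\left(2,A{\left(-1,-1 \right)} \right)} + 5\right) \left(-1\right) + 11276\right) \left(r - 5993\right) = \left(\left(- 7 \left(1 + 2^{2}\right) + 5\right) \left(-1\right) + 11276\right) \left(-12852 - 5993\right) = \left(\left(- 7 \left(1 + 4\right) + 5\right) \left(-1\right) + 11276\right) \left(-18845\right) = \left(\left(\left(-7\right) 5 + 5\right) \left(-1\right) + 11276\right) \left(-18845\right) = \left(\left(-35 + 5\right) \left(-1\right) + 11276\right) \left(-18845\right) = \left(\left(-30\right) \left(-1\right) + 11276\right) \left(-18845\right) = \left(30 + 11276\right) \left(-18845\right) = 11306 \left(-18845\right) = -213061570$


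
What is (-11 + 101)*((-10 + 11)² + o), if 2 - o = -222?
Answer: 20250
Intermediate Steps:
o = 224 (o = 2 - 1*(-222) = 2 + 222 = 224)
(-11 + 101)*((-10 + 11)² + o) = (-11 + 101)*((-10 + 11)² + 224) = 90*(1² + 224) = 90*(1 + 224) = 90*225 = 20250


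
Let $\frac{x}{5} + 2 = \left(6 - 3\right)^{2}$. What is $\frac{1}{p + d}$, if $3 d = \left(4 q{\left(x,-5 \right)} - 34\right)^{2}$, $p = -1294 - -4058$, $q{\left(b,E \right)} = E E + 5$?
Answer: $\frac{3}{15688} \approx 0.00019123$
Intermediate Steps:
$x = 35$ ($x = -10 + 5 \left(6 - 3\right)^{2} = -10 + 5 \cdot 3^{2} = -10 + 5 \cdot 9 = -10 + 45 = 35$)
$q{\left(b,E \right)} = 5 + E^{2}$ ($q{\left(b,E \right)} = E^{2} + 5 = 5 + E^{2}$)
$p = 2764$ ($p = -1294 + 4058 = 2764$)
$d = \frac{7396}{3}$ ($d = \frac{\left(4 \left(5 + \left(-5\right)^{2}\right) - 34\right)^{2}}{3} = \frac{\left(4 \left(5 + 25\right) - 34\right)^{2}}{3} = \frac{\left(4 \cdot 30 - 34\right)^{2}}{3} = \frac{\left(120 - 34\right)^{2}}{3} = \frac{86^{2}}{3} = \frac{1}{3} \cdot 7396 = \frac{7396}{3} \approx 2465.3$)
$\frac{1}{p + d} = \frac{1}{2764 + \frac{7396}{3}} = \frac{1}{\frac{15688}{3}} = \frac{3}{15688}$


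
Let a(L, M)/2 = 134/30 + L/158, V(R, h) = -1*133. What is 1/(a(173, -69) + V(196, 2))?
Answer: -1185/144424 ≈ -0.0082050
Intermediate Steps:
V(R, h) = -133
a(L, M) = 134/15 + L/79 (a(L, M) = 2*(134/30 + L/158) = 2*(134*(1/30) + L*(1/158)) = 2*(67/15 + L/158) = 134/15 + L/79)
1/(a(173, -69) + V(196, 2)) = 1/((134/15 + (1/79)*173) - 133) = 1/((134/15 + 173/79) - 133) = 1/(13181/1185 - 133) = 1/(-144424/1185) = -1185/144424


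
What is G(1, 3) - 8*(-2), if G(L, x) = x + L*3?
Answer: 22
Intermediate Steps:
G(L, x) = x + 3*L
G(1, 3) - 8*(-2) = (3 + 3*1) - 8*(-2) = (3 + 3) + 16 = 6 + 16 = 22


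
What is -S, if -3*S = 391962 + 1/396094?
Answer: 155253796429/1188282 ≈ 1.3065e+5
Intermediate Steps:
S = -155253796429/1188282 (S = -(391962 + 1/396094)/3 = -⅓*155253796429/396094 = -155253796429/1188282 ≈ -1.3065e+5)
-S = -1*(-155253796429/1188282) = 155253796429/1188282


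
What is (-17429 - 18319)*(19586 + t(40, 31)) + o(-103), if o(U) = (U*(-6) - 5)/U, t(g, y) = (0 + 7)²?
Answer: -72296934553/103 ≈ -7.0191e+8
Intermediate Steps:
t(g, y) = 49 (t(g, y) = 7² = 49)
o(U) = (-5 - 6*U)/U (o(U) = (-6*U - 5)/U = (-5 - 6*U)/U)
(-17429 - 18319)*(19586 + t(40, 31)) + o(-103) = (-17429 - 18319)*(19586 + 49) + (-6 - 5/(-103)) = -35748*19635 + (-6 - 5*(-1/103)) = -701911980 + (-6 + 5/103) = -701911980 - 613/103 = -72296934553/103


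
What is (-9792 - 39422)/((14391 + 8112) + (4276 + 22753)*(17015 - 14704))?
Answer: -24607/31243261 ≈ -0.00078759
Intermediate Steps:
(-9792 - 39422)/((14391 + 8112) + (4276 + 22753)*(17015 - 14704)) = -49214/(22503 + 27029*2311) = -49214/(22503 + 62464019) = -49214/62486522 = -49214*1/62486522 = -24607/31243261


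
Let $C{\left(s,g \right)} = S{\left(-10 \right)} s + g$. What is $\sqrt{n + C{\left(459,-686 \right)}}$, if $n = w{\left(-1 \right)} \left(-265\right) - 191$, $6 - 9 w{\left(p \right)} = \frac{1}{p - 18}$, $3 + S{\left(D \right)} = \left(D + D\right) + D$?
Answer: $\frac{i \sqrt{52641001}}{57} \approx 127.29 i$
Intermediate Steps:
$S{\left(D \right)} = -3 + 3 D$ ($S{\left(D \right)} = -3 + \left(\left(D + D\right) + D\right) = -3 + \left(2 D + D\right) = -3 + 3 D$)
$w{\left(p \right)} = \frac{2}{3} - \frac{1}{9 \left(-18 + p\right)}$ ($w{\left(p \right)} = \frac{2}{3} - \frac{1}{9 \left(p - 18\right)} = \frac{2}{3} - \frac{1}{9 \left(-18 + p\right)}$)
$n = - \frac{63136}{171}$ ($n = \frac{-109 + 6 \left(-1\right)}{9 \left(-18 - 1\right)} \left(-265\right) - 191 = \frac{-109 - 6}{9 \left(-19\right)} \left(-265\right) - 191 = \frac{1}{9} \left(- \frac{1}{19}\right) \left(-115\right) \left(-265\right) - 191 = \frac{115}{171} \left(-265\right) - 191 = - \frac{30475}{171} - 191 = - \frac{63136}{171} \approx -369.22$)
$C{\left(s,g \right)} = g - 33 s$ ($C{\left(s,g \right)} = \left(-3 + 3 \left(-10\right)\right) s + g = \left(-3 - 30\right) s + g = - 33 s + g = g - 33 s$)
$\sqrt{n + C{\left(459,-686 \right)}} = \sqrt{- \frac{63136}{171} - 15833} = \sqrt{- \frac{2770579}{171}} = \frac{i \sqrt{52641001}}{57}$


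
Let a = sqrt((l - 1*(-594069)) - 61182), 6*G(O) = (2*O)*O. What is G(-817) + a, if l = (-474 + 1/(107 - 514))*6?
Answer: 667489/3 + sqrt(87801090465)/407 ≈ 2.2322e+5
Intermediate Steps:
G(O) = O**2/3 (G(O) = ((2*O)*O)/6 = (2*O**2)/6 = O**2/3)
l = -1157514/407 (l = (-474 + 1/(-407))*6 = (-474 - 1/407)*6 = -192919/407*6 = -1157514/407 ≈ -2844.0)
a = sqrt(87801090465)/407 (a = sqrt((-1157514/407 - 1*(-594069)) - 61182) = sqrt((-1157514/407 + 594069) - 61182) = sqrt(240628569/407 - 61182) = sqrt(215727495/407) = sqrt(87801090465)/407 ≈ 728.04)
G(-817) + a = (1/3)*(-817)**2 + sqrt(87801090465)/407 = (1/3)*667489 + sqrt(87801090465)/407 = 667489/3 + sqrt(87801090465)/407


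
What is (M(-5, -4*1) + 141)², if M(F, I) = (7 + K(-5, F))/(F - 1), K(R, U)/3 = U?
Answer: 182329/9 ≈ 20259.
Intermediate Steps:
K(R, U) = 3*U
M(F, I) = (7 + 3*F)/(-1 + F) (M(F, I) = (7 + 3*F)/(F - 1) = (7 + 3*F)/(-1 + F))
(M(-5, -4*1) + 141)² = ((7 + 3*(-5))/(-1 - 5) + 141)² = ((7 - 15)/(-6) + 141)² = (-⅙*(-8) + 141)² = (4/3 + 141)² = (427/3)² = 182329/9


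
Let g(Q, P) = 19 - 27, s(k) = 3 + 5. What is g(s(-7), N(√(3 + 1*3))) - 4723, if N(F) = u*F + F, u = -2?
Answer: -4731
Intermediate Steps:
s(k) = 8
N(F) = -F (N(F) = -2*F + F = -F)
g(Q, P) = -8
g(s(-7), N(√(3 + 1*3))) - 4723 = -8 - 4723 = -4731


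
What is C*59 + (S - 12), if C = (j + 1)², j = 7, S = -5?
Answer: 3759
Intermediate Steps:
C = 64 (C = (7 + 1)² = 8² = 64)
C*59 + (S - 12) = 64*59 + (-5 - 12) = 3776 - 17 = 3759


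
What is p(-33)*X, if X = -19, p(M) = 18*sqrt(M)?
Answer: -342*I*sqrt(33) ≈ -1964.6*I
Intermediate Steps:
p(-33)*X = (18*sqrt(-33))*(-19) = (18*(I*sqrt(33)))*(-19) = (18*I*sqrt(33))*(-19) = -342*I*sqrt(33)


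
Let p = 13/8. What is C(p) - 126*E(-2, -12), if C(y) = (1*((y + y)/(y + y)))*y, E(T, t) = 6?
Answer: -6035/8 ≈ -754.38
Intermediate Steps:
p = 13/8 (p = 13*(1/8) = 13/8 ≈ 1.6250)
C(y) = y (C(y) = (1*((2*y)/((2*y))))*y = (1*((2*y)*(1/(2*y))))*y = (1*1)*y = 1*y = y)
C(p) - 126*E(-2, -12) = 13/8 - 126*6 = 13/8 - 756 = -6035/8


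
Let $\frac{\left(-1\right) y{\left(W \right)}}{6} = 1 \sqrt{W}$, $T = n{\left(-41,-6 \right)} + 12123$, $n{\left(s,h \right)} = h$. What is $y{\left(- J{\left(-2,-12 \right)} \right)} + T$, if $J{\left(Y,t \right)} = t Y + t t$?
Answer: $12117 - 12 i \sqrt{42} \approx 12117.0 - 77.769 i$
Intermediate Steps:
$J{\left(Y,t \right)} = t^{2} + Y t$ ($J{\left(Y,t \right)} = Y t + t^{2} = t^{2} + Y t$)
$T = 12117$ ($T = -6 + 12123 = 12117$)
$y{\left(W \right)} = - 6 \sqrt{W}$ ($y{\left(W \right)} = - 6 \cdot 1 \sqrt{W} = - 6 \sqrt{W}$)
$y{\left(- J{\left(-2,-12 \right)} \right)} + T = - 6 \sqrt{- \left(-12\right) \left(-2 - 12\right)} + 12117 = - 6 \sqrt{- \left(-12\right) \left(-14\right)} + 12117 = - 6 \sqrt{\left(-1\right) 168} + 12117 = - 6 \sqrt{-168} + 12117 = - 6 \cdot 2 i \sqrt{42} + 12117 = - 12 i \sqrt{42} + 12117 = 12117 - 12 i \sqrt{42}$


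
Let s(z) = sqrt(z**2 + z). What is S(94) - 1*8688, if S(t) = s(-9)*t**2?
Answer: -8688 + 53016*sqrt(2) ≈ 66288.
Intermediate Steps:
s(z) = sqrt(z + z**2)
S(t) = 6*sqrt(2)*t**2 (S(t) = sqrt(-9*(1 - 9))*t**2 = sqrt(-9*(-8))*t**2 = sqrt(72)*t**2 = (6*sqrt(2))*t**2 = 6*sqrt(2)*t**2)
S(94) - 1*8688 = 6*sqrt(2)*94**2 - 1*8688 = 6*sqrt(2)*8836 - 8688 = 53016*sqrt(2) - 8688 = -8688 + 53016*sqrt(2)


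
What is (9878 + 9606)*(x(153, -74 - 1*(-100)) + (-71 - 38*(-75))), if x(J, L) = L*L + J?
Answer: 70298272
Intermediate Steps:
x(J, L) = J + L² (x(J, L) = L² + J = J + L²)
(9878 + 9606)*(x(153, -74 - 1*(-100)) + (-71 - 38*(-75))) = (9878 + 9606)*((153 + (-74 - 1*(-100))²) + (-71 - 38*(-75))) = 19484*((153 + (-74 + 100)²) + (-71 + 2850)) = 19484*((153 + 26²) + 2779) = 19484*((153 + 676) + 2779) = 19484*(829 + 2779) = 19484*3608 = 70298272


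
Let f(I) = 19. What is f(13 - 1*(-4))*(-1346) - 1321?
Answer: -26895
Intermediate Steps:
f(13 - 1*(-4))*(-1346) - 1321 = 19*(-1346) - 1321 = -25574 - 1321 = -26895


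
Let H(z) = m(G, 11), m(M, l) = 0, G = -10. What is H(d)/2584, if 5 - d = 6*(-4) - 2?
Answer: 0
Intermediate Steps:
d = 31 (d = 5 - (6*(-4) - 2) = 5 - (-24 - 2) = 5 - 1*(-26) = 5 + 26 = 31)
H(z) = 0
H(d)/2584 = 0/2584 = 0*(1/2584) = 0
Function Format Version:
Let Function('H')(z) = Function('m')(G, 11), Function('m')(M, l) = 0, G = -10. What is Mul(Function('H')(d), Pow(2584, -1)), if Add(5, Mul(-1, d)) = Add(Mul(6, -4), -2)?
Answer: 0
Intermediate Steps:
d = 31 (d = Add(5, Mul(-1, Add(Mul(6, -4), -2))) = Add(5, Mul(-1, Add(-24, -2))) = Add(5, Mul(-1, -26)) = Add(5, 26) = 31)
Function('H')(z) = 0
Mul(Function('H')(d), Pow(2584, -1)) = Mul(0, Pow(2584, -1)) = Mul(0, Rational(1, 2584)) = 0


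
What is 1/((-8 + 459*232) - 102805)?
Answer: 1/3675 ≈ 0.00027211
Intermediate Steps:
1/((-8 + 459*232) - 102805) = 1/((-8 + 106488) - 102805) = 1/(106480 - 102805) = 1/3675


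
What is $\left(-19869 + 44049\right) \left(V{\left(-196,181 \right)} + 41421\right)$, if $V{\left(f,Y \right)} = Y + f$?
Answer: $1001197080$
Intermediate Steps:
$\left(-19869 + 44049\right) \left(V{\left(-196,181 \right)} + 41421\right) = \left(-19869 + 44049\right) \left(\left(181 - 196\right) + 41421\right) = 24180 \left(-15 + 41421\right) = 24180 \cdot 41406 = 1001197080$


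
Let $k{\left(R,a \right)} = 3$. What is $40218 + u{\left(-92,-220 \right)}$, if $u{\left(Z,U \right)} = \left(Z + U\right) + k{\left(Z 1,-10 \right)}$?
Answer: $39909$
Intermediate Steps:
$u{\left(Z,U \right)} = 3 + U + Z$ ($u{\left(Z,U \right)} = \left(Z + U\right) + 3 = \left(U + Z\right) + 3 = 3 + U + Z$)
$40218 + u{\left(-92,-220 \right)} = 40218 - 309 = 39909$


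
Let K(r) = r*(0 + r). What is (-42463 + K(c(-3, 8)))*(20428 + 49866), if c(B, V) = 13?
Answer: -2973014436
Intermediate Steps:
K(r) = r² (K(r) = r*r = r²)
(-42463 + K(c(-3, 8)))*(20428 + 49866) = (-42463 + 13²)*(20428 + 49866) = (-42463 + 169)*70294 = -42294*70294 = -2973014436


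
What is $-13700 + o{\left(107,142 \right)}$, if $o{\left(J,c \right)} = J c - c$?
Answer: $1352$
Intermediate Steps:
$o{\left(J,c \right)} = - c + J c$
$-13700 + o{\left(107,142 \right)} = -13700 + 142 \left(-1 + 107\right) = -13700 + 142 \cdot 106 = -13700 + 15052 = 1352$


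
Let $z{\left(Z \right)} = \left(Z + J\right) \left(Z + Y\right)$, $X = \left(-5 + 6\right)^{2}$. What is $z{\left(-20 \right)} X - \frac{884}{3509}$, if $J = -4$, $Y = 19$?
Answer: $\frac{83332}{3509} \approx 23.748$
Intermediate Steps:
$X = 1$ ($X = 1^{2} = 1$)
$z{\left(Z \right)} = \left(-4 + Z\right) \left(19 + Z\right)$ ($z{\left(Z \right)} = \left(Z - 4\right) \left(Z + 19\right) = \left(-4 + Z\right) \left(19 + Z\right)$)
$z{\left(-20 \right)} X - \frac{884}{3509} = \left(-76 + \left(-20\right)^{2} + 15 \left(-20\right)\right) 1 - \frac{884}{3509} = \left(-76 + 400 - 300\right) 1 - 884 \cdot \frac{1}{3509} = 24 \cdot 1 - \frac{884}{3509} = 24 - \frac{884}{3509} = \frac{83332}{3509}$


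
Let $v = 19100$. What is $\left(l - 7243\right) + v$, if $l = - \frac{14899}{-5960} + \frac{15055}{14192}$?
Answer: $\frac{125402182081}{10573040} \approx 11861.0$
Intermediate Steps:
$l = \frac{37646801}{10573040}$ ($l = \left(-14899\right) \left(- \frac{1}{5960}\right) + 15055 \cdot \frac{1}{14192} = \frac{14899}{5960} + \frac{15055}{14192} = \frac{37646801}{10573040} \approx 3.5606$)
$\left(l - 7243\right) + v = \left(\frac{37646801}{10573040} - 7243\right) + 19100 = - \frac{76542881919}{10573040} + 19100 = \frac{125402182081}{10573040}$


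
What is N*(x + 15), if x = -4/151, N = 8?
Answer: 18088/151 ≈ 119.79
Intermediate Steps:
x = -4/151 (x = -4*1/151 = -4/151 ≈ -0.026490)
N*(x + 15) = 8*(-4/151 + 15) = 8*(2261/151) = 18088/151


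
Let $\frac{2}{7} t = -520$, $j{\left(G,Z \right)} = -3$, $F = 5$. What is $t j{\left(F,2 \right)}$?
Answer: $5460$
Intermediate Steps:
$t = -1820$ ($t = \frac{7}{2} \left(-520\right) = -1820$)
$t j{\left(F,2 \right)} = \left(-1820\right) \left(-3\right) = 5460$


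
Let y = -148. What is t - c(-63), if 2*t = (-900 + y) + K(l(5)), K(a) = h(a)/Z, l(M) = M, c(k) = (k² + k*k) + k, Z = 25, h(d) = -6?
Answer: -209978/25 ≈ -8399.1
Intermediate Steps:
c(k) = k + 2*k² (c(k) = (k² + k²) + k = 2*k² + k = k + 2*k²)
K(a) = -6/25
t = -13103/25 (t = ((-900 - 148) - 6/25)/2 = (-1048 - 6/25)/2 = (½)*(-26206/25) = -13103/25 ≈ -524.12)
t - c(-63) = -13103/25 - (-63)*(1 + 2*(-63)) = -13103/25 - (-63)*(1 - 126) = -13103/25 - (-63)*(-125) = -13103/25 - 1*7875 = -13103/25 - 7875 = -209978/25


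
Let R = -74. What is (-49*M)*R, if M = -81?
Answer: -293706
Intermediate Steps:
(-49*M)*R = -49*(-81)*(-74) = 3969*(-74) = -293706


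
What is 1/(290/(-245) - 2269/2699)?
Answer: -132251/267723 ≈ -0.49398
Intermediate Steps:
1/(290/(-245) - 2269/2699) = 1/(290*(-1/245) - 2269*1/2699) = 1/(-58/49 - 2269/2699) = 1/(-267723/132251) = -132251/267723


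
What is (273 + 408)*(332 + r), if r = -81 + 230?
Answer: 327561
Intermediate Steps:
r = 149
(273 + 408)*(332 + r) = (273 + 408)*(332 + 149) = 681*481 = 327561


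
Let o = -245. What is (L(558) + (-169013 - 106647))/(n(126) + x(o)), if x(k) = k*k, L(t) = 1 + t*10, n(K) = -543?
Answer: -270079/59482 ≈ -4.5405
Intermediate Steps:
L(t) = 1 + 10*t
x(k) = k**2
(L(558) + (-169013 - 106647))/(n(126) + x(o)) = ((1 + 10*558) + (-169013 - 106647))/(-543 + (-245)**2) = ((1 + 5580) - 275660)/(-543 + 60025) = (5581 - 275660)/59482 = -270079*1/59482 = -270079/59482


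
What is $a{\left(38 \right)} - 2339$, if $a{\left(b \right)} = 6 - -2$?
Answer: $-2331$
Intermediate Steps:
$a{\left(b \right)} = 8$ ($a{\left(b \right)} = 6 + 2 = 8$)
$a{\left(38 \right)} - 2339 = 8 - 2339 = -2331$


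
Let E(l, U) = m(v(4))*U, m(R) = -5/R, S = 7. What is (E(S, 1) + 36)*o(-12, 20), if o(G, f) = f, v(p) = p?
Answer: 695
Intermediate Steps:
E(l, U) = -5*U/4 (E(l, U) = (-5/4)*U = (-5*1/4)*U = -5*U/4)
(E(S, 1) + 36)*o(-12, 20) = (-5/4*1 + 36)*20 = (-5/4 + 36)*20 = (139/4)*20 = 695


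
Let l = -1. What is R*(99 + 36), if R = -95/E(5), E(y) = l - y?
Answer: 4275/2 ≈ 2137.5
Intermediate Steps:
E(y) = -1 - y
R = 95/6 (R = -95/(-1 - 1*5) = -95/(-1 - 5) = -95/(-6) = -95*(-⅙) = 95/6 ≈ 15.833)
R*(99 + 36) = 95*(99 + 36)/6 = (95/6)*135 = 4275/2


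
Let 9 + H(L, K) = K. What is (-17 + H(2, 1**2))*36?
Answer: -900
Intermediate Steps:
H(L, K) = -9 + K
(-17 + H(2, 1**2))*36 = (-17 + (-9 + 1**2))*36 = (-17 + (-9 + 1))*36 = (-17 - 8)*36 = -25*36 = -900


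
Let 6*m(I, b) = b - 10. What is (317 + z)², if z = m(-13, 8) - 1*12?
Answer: 835396/9 ≈ 92822.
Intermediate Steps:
m(I, b) = -5/3 + b/6 (m(I, b) = (b - 10)/6 = (-10 + b)/6 = -5/3 + b/6)
z = -37/3 (z = (-5/3 + (⅙)*8) - 1*12 = (-5/3 + 4/3) - 12 = -⅓ - 12 = -37/3 ≈ -12.333)
(317 + z)² = (317 - 37/3)² = (914/3)² = 835396/9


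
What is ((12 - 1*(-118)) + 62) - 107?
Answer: 85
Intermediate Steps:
((12 - 1*(-118)) + 62) - 107 = ((12 + 118) + 62) - 107 = (130 + 62) - 107 = 192 - 107 = 85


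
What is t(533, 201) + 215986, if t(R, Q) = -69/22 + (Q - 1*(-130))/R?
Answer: 2532622341/11726 ≈ 2.1598e+5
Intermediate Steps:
t(R, Q) = -69/22 + (130 + Q)/R (t(R, Q) = -69*1/22 + (Q + 130)/R = -69/22 + (130 + Q)/R)
t(533, 201) + 215986 = (130 + 201 - 69/22*533)/533 + 215986 = (130 + 201 - 36777/22)/533 + 215986 = (1/533)*(-29495/22) + 215986 = -29495/11726 + 215986 = 2532622341/11726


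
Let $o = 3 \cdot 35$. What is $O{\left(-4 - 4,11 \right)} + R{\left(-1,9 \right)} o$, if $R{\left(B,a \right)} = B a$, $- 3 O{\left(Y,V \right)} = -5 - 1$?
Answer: $-943$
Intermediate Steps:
$O{\left(Y,V \right)} = 2$ ($O{\left(Y,V \right)} = - \frac{-5 - 1}{3} = \left(- \frac{1}{3}\right) \left(-6\right) = 2$)
$o = 105$
$O{\left(-4 - 4,11 \right)} + R{\left(-1,9 \right)} o = 2 + \left(-1\right) 9 \cdot 105 = 2 - 945 = -943$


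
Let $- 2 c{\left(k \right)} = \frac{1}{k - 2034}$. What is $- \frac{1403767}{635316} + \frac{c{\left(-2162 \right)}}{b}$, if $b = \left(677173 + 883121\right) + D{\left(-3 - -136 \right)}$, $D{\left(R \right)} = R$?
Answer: $- \frac{417783499804823}{189080197761576} \approx -2.2096$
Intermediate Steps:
$b = 1560427$ ($b = \left(677173 + 883121\right) - -133 = 1560294 + \left(-3 + 136\right) = 1560294 + 133 = 1560427$)
$c{\left(k \right)} = - \frac{1}{2 \left(-2034 + k\right)}$ ($c{\left(k \right)} = - \frac{1}{2 \left(k - 2034\right)} = - \frac{1}{2 \left(-2034 + k\right)}$)
$- \frac{1403767}{635316} + \frac{c{\left(-2162 \right)}}{b} = - \frac{1403767}{635316} + \frac{\left(-1\right) \frac{1}{-4068 + 2 \left(-2162\right)}}{1560427} = \left(-1403767\right) \frac{1}{635316} + - \frac{1}{-4068 - 4324} \cdot \frac{1}{1560427} = - \frac{1403767}{635316} + - \frac{1}{-8392} \cdot \frac{1}{1560427} = - \frac{1403767}{635316} + \left(-1\right) \left(- \frac{1}{8392}\right) \frac{1}{1560427} = - \frac{1403767}{635316} + \frac{1}{8392} \cdot \frac{1}{1560427} = - \frac{1403767}{635316} + \frac{1}{13095103384} = - \frac{417783499804823}{189080197761576}$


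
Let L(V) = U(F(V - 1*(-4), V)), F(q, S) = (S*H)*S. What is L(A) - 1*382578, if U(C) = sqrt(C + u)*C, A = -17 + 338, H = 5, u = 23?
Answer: -382578 + 1030410*sqrt(128807) ≈ 3.6943e+8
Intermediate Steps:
F(q, S) = 5*S**2 (F(q, S) = (S*5)*S = (5*S)*S = 5*S**2)
A = 321
U(C) = C*sqrt(23 + C) (U(C) = sqrt(C + 23)*C = sqrt(23 + C)*C = C*sqrt(23 + C))
L(V) = 5*V**2*sqrt(23 + 5*V**2) (L(V) = (5*V**2)*sqrt(23 + 5*V**2) = 5*V**2*sqrt(23 + 5*V**2))
L(A) - 1*382578 = 5*321**2*sqrt(23 + 5*321**2) - 1*382578 = 5*103041*sqrt(23 + 5*103041) - 382578 = 5*103041*sqrt(23 + 515205) - 382578 = 5*103041*sqrt(515228) - 382578 = 5*103041*(2*sqrt(128807)) - 382578 = 1030410*sqrt(128807) - 382578 = -382578 + 1030410*sqrt(128807)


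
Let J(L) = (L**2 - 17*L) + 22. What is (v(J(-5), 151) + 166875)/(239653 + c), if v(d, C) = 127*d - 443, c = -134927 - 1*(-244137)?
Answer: 183196/348863 ≈ 0.52512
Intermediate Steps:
J(L) = 22 + L**2 - 17*L
c = 109210 (c = -134927 + 244137 = 109210)
v(d, C) = -443 + 127*d
(v(J(-5), 151) + 166875)/(239653 + c) = ((-443 + 127*(22 + (-5)**2 - 17*(-5))) + 166875)/(239653 + 109210) = ((-443 + 127*(22 + 25 + 85)) + 166875)/348863 = ((-443 + 127*132) + 166875)*(1/348863) = ((-443 + 16764) + 166875)*(1/348863) = (16321 + 166875)*(1/348863) = 183196*(1/348863) = 183196/348863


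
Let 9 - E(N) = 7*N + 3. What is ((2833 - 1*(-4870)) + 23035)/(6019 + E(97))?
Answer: 5123/891 ≈ 5.7497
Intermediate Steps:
E(N) = 6 - 7*N (E(N) = 9 - (7*N + 3) = 9 - (3 + 7*N) = 9 + (-3 - 7*N) = 6 - 7*N)
((2833 - 1*(-4870)) + 23035)/(6019 + E(97)) = ((2833 - 1*(-4870)) + 23035)/(6019 + (6 - 7*97)) = ((2833 + 4870) + 23035)/(6019 + (6 - 679)) = (7703 + 23035)/(6019 - 673) = 30738/5346 = 30738*(1/5346) = 5123/891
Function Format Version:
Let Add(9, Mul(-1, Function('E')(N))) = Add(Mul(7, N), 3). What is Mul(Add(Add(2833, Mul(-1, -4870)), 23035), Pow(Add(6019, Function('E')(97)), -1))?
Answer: Rational(5123, 891) ≈ 5.7497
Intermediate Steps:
Function('E')(N) = Add(6, Mul(-7, N)) (Function('E')(N) = Add(9, Mul(-1, Add(Mul(7, N), 3))) = Add(9, Mul(-1, Add(3, Mul(7, N)))) = Add(9, Add(-3, Mul(-7, N))) = Add(6, Mul(-7, N)))
Mul(Add(Add(2833, Mul(-1, -4870)), 23035), Pow(Add(6019, Function('E')(97)), -1)) = Mul(Add(Add(2833, Mul(-1, -4870)), 23035), Pow(Add(6019, Add(6, Mul(-7, 97))), -1)) = Mul(Add(Add(2833, 4870), 23035), Pow(Add(6019, Add(6, -679)), -1)) = Mul(Add(7703, 23035), Pow(Add(6019, -673), -1)) = Mul(30738, Pow(5346, -1)) = Mul(30738, Rational(1, 5346)) = Rational(5123, 891)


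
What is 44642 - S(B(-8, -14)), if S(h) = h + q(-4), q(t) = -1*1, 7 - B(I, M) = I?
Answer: 44628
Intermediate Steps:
B(I, M) = 7 - I
q(t) = -1
S(h) = -1 + h (S(h) = h - 1 = -1 + h)
44642 - S(B(-8, -14)) = 44642 - (-1 + (7 - 1*(-8))) = 44642 - (-1 + (7 + 8)) = 44642 - (-1 + 15) = 44642 - 1*14 = 44642 - 14 = 44628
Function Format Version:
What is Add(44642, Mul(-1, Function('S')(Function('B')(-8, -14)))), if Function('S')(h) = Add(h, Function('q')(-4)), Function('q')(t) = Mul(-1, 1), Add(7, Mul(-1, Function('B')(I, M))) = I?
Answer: 44628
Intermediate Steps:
Function('B')(I, M) = Add(7, Mul(-1, I))
Function('q')(t) = -1
Function('S')(h) = Add(-1, h) (Function('S')(h) = Add(h, -1) = Add(-1, h))
Add(44642, Mul(-1, Function('S')(Function('B')(-8, -14)))) = Add(44642, Mul(-1, Add(-1, Add(7, Mul(-1, -8))))) = Add(44642, Mul(-1, Add(-1, Add(7, 8)))) = Add(44642, Mul(-1, Add(-1, 15))) = Add(44642, Mul(-1, 14)) = Add(44642, -14) = 44628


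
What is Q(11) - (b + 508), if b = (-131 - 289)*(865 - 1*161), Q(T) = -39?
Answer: 295133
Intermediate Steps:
b = -295680 (b = -420*(865 - 161) = -420*704 = -295680)
Q(11) - (b + 508) = -39 - (-295680 + 508) = -39 - 1*(-295172) = -39 + 295172 = 295133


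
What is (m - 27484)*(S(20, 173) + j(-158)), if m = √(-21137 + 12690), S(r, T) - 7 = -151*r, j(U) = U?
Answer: 87151764 - 3171*I*√8447 ≈ 8.7152e+7 - 2.9144e+5*I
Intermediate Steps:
S(r, T) = 7 - 151*r
m = I*√8447 (m = √(-8447) = I*√8447 ≈ 91.908*I)
(m - 27484)*(S(20, 173) + j(-158)) = (I*√8447 - 27484)*((7 - 151*20) - 158) = (-27484 + I*√8447)*((7 - 3020) - 158) = (-27484 + I*√8447)*(-3013 - 158) = (-27484 + I*√8447)*(-3171) = 87151764 - 3171*I*√8447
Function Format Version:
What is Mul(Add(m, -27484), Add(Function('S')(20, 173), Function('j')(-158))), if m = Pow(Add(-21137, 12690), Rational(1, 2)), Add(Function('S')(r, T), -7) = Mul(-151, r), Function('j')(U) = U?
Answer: Add(87151764, Mul(-3171, I, Pow(8447, Rational(1, 2)))) ≈ Add(8.7152e+7, Mul(-2.9144e+5, I))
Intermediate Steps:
Function('S')(r, T) = Add(7, Mul(-151, r))
m = Mul(I, Pow(8447, Rational(1, 2))) (m = Pow(-8447, Rational(1, 2)) = Mul(I, Pow(8447, Rational(1, 2))) ≈ Mul(91.908, I))
Mul(Add(m, -27484), Add(Function('S')(20, 173), Function('j')(-158))) = Mul(Add(Mul(I, Pow(8447, Rational(1, 2))), -27484), Add(Add(7, Mul(-151, 20)), -158)) = Mul(Add(-27484, Mul(I, Pow(8447, Rational(1, 2)))), Add(Add(7, -3020), -158)) = Mul(Add(-27484, Mul(I, Pow(8447, Rational(1, 2)))), Add(-3013, -158)) = Mul(Add(-27484, Mul(I, Pow(8447, Rational(1, 2)))), -3171) = Add(87151764, Mul(-3171, I, Pow(8447, Rational(1, 2))))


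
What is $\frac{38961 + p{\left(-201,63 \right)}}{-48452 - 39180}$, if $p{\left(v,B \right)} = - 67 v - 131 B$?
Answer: $- \frac{44175}{87632} \approx -0.5041$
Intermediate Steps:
$p{\left(v,B \right)} = - 131 B - 67 v$
$\frac{38961 + p{\left(-201,63 \right)}}{-48452 - 39180} = \frac{38961 - -5214}{-48452 - 39180} = \frac{38961 + \left(-8253 + 13467\right)}{-87632} = \left(38961 + 5214\right) \left(- \frac{1}{87632}\right) = 44175 \left(- \frac{1}{87632}\right) = - \frac{44175}{87632}$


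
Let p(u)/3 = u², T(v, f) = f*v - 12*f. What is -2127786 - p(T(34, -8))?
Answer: -2220714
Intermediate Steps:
T(v, f) = -12*f + f*v
p(u) = 3*u²
-2127786 - p(T(34, -8)) = -2127786 - 3*(-8*(-12 + 34))² = -2127786 - 3*(-8*22)² = -2127786 - 3*(-176)² = -2127786 - 3*30976 = -2127786 - 1*92928 = -2127786 - 92928 = -2220714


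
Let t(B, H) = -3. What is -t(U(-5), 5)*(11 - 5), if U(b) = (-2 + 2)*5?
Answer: 18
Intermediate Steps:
U(b) = 0 (U(b) = 0*5 = 0)
-t(U(-5), 5)*(11 - 5) = -(-3)*(11 - 5) = -(-3)*6 = -1*(-18) = 18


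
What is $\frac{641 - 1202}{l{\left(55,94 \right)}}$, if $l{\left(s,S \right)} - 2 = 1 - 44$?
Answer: $\frac{561}{41} \approx 13.683$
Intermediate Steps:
$l{\left(s,S \right)} = -41$ ($l{\left(s,S \right)} = 2 + \left(1 - 44\right) = 2 - 43 = -41$)
$\frac{641 - 1202}{l{\left(55,94 \right)}} = \frac{641 - 1202}{-41} = \left(641 - 1202\right) \left(- \frac{1}{41}\right) = \left(-561\right) \left(- \frac{1}{41}\right) = \frac{561}{41}$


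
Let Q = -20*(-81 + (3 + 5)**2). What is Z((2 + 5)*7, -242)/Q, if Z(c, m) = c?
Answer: 49/340 ≈ 0.14412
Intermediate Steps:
Q = 340 (Q = -20*(-81 + 8**2) = -20*(-81 + 64) = -20*(-17) = 340)
Z((2 + 5)*7, -242)/Q = ((2 + 5)*7)/340 = (7*7)*(1/340) = 49*(1/340) = 49/340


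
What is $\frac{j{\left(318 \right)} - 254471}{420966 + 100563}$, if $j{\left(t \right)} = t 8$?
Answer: $- \frac{251927}{521529} \approx -0.48305$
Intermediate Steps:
$j{\left(t \right)} = 8 t$
$\frac{j{\left(318 \right)} - 254471}{420966 + 100563} = \frac{8 \cdot 318 - 254471}{420966 + 100563} = \frac{2544 - 254471}{521529} = \left(-251927\right) \frac{1}{521529} = - \frac{251927}{521529}$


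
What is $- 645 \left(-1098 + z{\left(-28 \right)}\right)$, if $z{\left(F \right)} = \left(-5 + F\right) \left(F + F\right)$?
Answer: $-483750$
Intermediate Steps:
$z{\left(F \right)} = 2 F \left(-5 + F\right)$ ($z{\left(F \right)} = \left(-5 + F\right) 2 F = 2 F \left(-5 + F\right)$)
$- 645 \left(-1098 + z{\left(-28 \right)}\right) = - 645 \left(-1098 + 2 \left(-28\right) \left(-5 - 28\right)\right) = - 645 \left(-1098 + 2 \left(-28\right) \left(-33\right)\right) = - 645 \left(-1098 + 1848\right) = \left(-645\right) 750 = -483750$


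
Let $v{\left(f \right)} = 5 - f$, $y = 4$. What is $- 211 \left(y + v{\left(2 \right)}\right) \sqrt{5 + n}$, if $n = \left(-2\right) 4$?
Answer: $- 1477 i \sqrt{3} \approx - 2558.2 i$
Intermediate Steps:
$n = -8$
$- 211 \left(y + v{\left(2 \right)}\right) \sqrt{5 + n} = - 211 \left(4 + \left(5 - 2\right)\right) \sqrt{5 - 8} = - 211 \left(4 + \left(5 - 2\right)\right) \sqrt{-3} = - 211 \left(4 + 3\right) i \sqrt{3} = - 211 \cdot 7 i \sqrt{3} = - 1477 i \sqrt{3}$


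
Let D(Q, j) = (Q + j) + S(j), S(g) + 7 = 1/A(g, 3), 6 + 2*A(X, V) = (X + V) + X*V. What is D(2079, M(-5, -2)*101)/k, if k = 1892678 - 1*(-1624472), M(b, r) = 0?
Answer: 239/405825 ≈ 0.00058892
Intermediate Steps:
A(X, V) = -3 + V/2 + X/2 + V*X/2 (A(X, V) = -3 + ((X + V) + X*V)/2 = -3 + ((V + X) + V*X)/2 = -3 + (V + X + V*X)/2 = -3 + (V/2 + X/2 + V*X/2) = -3 + V/2 + X/2 + V*X/2)
k = 3517150 (k = 1892678 + 1624472 = 3517150)
S(g) = -7 + 1/(-3/2 + 2*g) (S(g) = -7 + 1/(-3 + (1/2)*3 + g/2 + (1/2)*3*g) = -7 + 1/(-3 + 3/2 + g/2 + 3*g/2) = -7 + 1/(-3/2 + 2*g))
D(Q, j) = Q + j + (23 - 28*j)/(-3 + 4*j) (D(Q, j) = (Q + j) + (23 - 28*j)/(-3 + 4*j) = Q + j + (23 - 28*j)/(-3 + 4*j))
D(2079, M(-5, -2)*101)/k = ((2 + (-3 + 4*(0*101))*(-7 + 2079 + 0*101))/(-3 + 4*(0*101)))/3517150 = ((2 + (-3 + 4*0)*(-7 + 2079 + 0))/(-3 + 4*0))*(1/3517150) = ((2 + (-3 + 0)*2072)/(-3 + 0))*(1/3517150) = ((2 - 3*2072)/(-3))*(1/3517150) = -(2 - 6216)/3*(1/3517150) = -1/3*(-6214)*(1/3517150) = (6214/3)*(1/3517150) = 239/405825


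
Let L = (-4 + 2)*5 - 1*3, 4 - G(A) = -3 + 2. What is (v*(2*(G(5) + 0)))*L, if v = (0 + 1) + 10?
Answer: -1430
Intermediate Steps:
G(A) = 5 (G(A) = 4 - (-3 + 2) = 4 - 1*(-1) = 4 + 1 = 5)
v = 11 (v = 1 + 10 = 11)
L = -13 (L = -2*5 - 3 = -10 - 3 = -13)
(v*(2*(G(5) + 0)))*L = (11*(2*(5 + 0)))*(-13) = (11*(2*5))*(-13) = (11*10)*(-13) = 110*(-13) = -1430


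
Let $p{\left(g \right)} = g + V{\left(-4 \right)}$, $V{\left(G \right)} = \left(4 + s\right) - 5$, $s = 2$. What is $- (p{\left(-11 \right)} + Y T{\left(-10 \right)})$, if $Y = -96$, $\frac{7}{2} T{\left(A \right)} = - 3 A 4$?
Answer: $\frac{23110}{7} \approx 3301.4$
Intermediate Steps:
$T{\left(A \right)} = - \frac{24 A}{7}$ ($T{\left(A \right)} = \frac{2 - 3 A 4}{7} = \frac{2 \left(- 12 A\right)}{7} = - \frac{24 A}{7}$)
$V{\left(G \right)} = 1$ ($V{\left(G \right)} = \left(4 + 2\right) - 5 = 6 - 5 = 1$)
$p{\left(g \right)} = 1 + g$ ($p{\left(g \right)} = g + 1 = 1 + g$)
$- (p{\left(-11 \right)} + Y T{\left(-10 \right)}) = - (\left(1 - 11\right) - 96 \left(\left(- \frac{24}{7}\right) \left(-10\right)\right)) = - (-10 - \frac{23040}{7}) = \left(-1\right) \left(- \frac{23110}{7}\right) = \frac{23110}{7}$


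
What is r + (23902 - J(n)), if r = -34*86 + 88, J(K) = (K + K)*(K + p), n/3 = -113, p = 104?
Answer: -138264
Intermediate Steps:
n = -339 (n = 3*(-113) = -339)
J(K) = 2*K*(104 + K) (J(K) = (K + K)*(K + 104) = (2*K)*(104 + K) = 2*K*(104 + K))
r = -2836 (r = -2924 + 88 = -2836)
r + (23902 - J(n)) = -2836 + (23902 - 2*(-339)*(104 - 339)) = -2836 + (23902 - 2*(-339)*(-235)) = -2836 + (23902 - 1*159330) = -2836 + (23902 - 159330) = -2836 - 135428 = -138264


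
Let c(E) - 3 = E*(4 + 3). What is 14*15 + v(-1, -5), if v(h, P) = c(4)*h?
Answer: 179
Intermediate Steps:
c(E) = 3 + 7*E (c(E) = 3 + E*(4 + 3) = 3 + E*7 = 3 + 7*E)
v(h, P) = 31*h (v(h, P) = (3 + 7*4)*h = (3 + 28)*h = 31*h)
14*15 + v(-1, -5) = 14*15 + 31*(-1) = 210 - 31 = 179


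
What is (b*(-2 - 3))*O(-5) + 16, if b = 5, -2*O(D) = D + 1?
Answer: -34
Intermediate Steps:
O(D) = -½ - D/2 (O(D) = -(D + 1)/2 = -(1 + D)/2 = -½ - D/2)
(b*(-2 - 3))*O(-5) + 16 = (5*(-2 - 3))*(-½ - ½*(-5)) + 16 = (5*(-5))*(-½ + 5/2) + 16 = -25*2 + 16 = -50 + 16 = -34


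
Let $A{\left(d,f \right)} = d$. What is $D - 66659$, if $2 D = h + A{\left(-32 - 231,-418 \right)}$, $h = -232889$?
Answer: $-183235$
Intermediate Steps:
$D = -116576$ ($D = \frac{-232889 - 263}{2} = \frac{1}{2} \left(-233152\right) = -116576$)
$D - 66659 = -116576 - 66659 = -183235$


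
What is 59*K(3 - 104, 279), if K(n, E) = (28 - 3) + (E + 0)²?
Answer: 4594094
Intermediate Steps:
K(n, E) = 25 + E²
59*K(3 - 104, 279) = 59*(25 + 279²) = 59*(25 + 77841) = 59*77866 = 4594094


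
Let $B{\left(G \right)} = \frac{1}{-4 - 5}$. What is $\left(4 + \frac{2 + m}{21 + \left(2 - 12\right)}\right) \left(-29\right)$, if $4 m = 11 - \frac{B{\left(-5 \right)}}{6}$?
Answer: $- \frac{305399}{2376} \approx -128.53$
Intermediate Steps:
$B{\left(G \right)} = - \frac{1}{9}$ ($B{\left(G \right)} = \frac{1}{-9} = - \frac{1}{9}$)
$m = \frac{595}{216}$ ($m = \frac{11 - - \frac{1}{9 \cdot 6}}{4} = \frac{11 - \left(- \frac{1}{9}\right) \frac{1}{6}}{4} = \frac{11 - - \frac{1}{54}}{4} = \frac{11 + \frac{1}{54}}{4} = \frac{1}{4} \cdot \frac{595}{54} = \frac{595}{216} \approx 2.7546$)
$\left(4 + \frac{2 + m}{21 + \left(2 - 12\right)}\right) \left(-29\right) = \left(4 + \frac{2 + \frac{595}{216}}{21 + \left(2 - 12\right)}\right) \left(-29\right) = \left(4 + \frac{1027}{216 \left(21 + \left(2 - 12\right)\right)}\right) \left(-29\right) = \left(4 + \frac{1027}{216 \left(21 - 10\right)}\right) \left(-29\right) = \left(4 + \frac{1027}{216 \cdot 11}\right) \left(-29\right) = \left(4 + \frac{1027}{216} \cdot \frac{1}{11}\right) \left(-29\right) = \left(4 + \frac{1027}{2376}\right) \left(-29\right) = \frac{10531}{2376} \left(-29\right) = - \frac{305399}{2376}$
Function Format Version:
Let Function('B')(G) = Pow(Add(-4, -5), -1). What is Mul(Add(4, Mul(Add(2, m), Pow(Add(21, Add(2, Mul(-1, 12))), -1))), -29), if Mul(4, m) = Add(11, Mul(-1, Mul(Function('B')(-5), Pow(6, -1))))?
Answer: Rational(-305399, 2376) ≈ -128.53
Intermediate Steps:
Function('B')(G) = Rational(-1, 9) (Function('B')(G) = Pow(-9, -1) = Rational(-1, 9))
m = Rational(595, 216) (m = Mul(Rational(1, 4), Add(11, Mul(-1, Mul(Rational(-1, 9), Pow(6, -1))))) = Mul(Rational(1, 4), Add(11, Mul(-1, Mul(Rational(-1, 9), Rational(1, 6))))) = Mul(Rational(1, 4), Add(11, Mul(-1, Rational(-1, 54)))) = Mul(Rational(1, 4), Add(11, Rational(1, 54))) = Mul(Rational(1, 4), Rational(595, 54)) = Rational(595, 216) ≈ 2.7546)
Mul(Add(4, Mul(Add(2, m), Pow(Add(21, Add(2, Mul(-1, 12))), -1))), -29) = Mul(Add(4, Mul(Add(2, Rational(595, 216)), Pow(Add(21, Add(2, Mul(-1, 12))), -1))), -29) = Mul(Add(4, Mul(Rational(1027, 216), Pow(Add(21, Add(2, -12)), -1))), -29) = Mul(Add(4, Mul(Rational(1027, 216), Pow(Add(21, -10), -1))), -29) = Mul(Add(4, Mul(Rational(1027, 216), Pow(11, -1))), -29) = Mul(Add(4, Mul(Rational(1027, 216), Rational(1, 11))), -29) = Mul(Add(4, Rational(1027, 2376)), -29) = Mul(Rational(10531, 2376), -29) = Rational(-305399, 2376)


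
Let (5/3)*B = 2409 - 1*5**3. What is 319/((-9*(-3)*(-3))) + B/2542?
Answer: -1749739/514755 ≈ -3.3992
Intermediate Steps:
B = 6852/5 (B = 3*(2409 - 1*5**3)/5 = 3*(2409 - 1*125)/5 = 3*(2409 - 125)/5 = (3/5)*2284 = 6852/5 ≈ 1370.4)
319/((-9*(-3)*(-3))) + B/2542 = 319/((-9*(-3)*(-3))) + (6852/5)/2542 = 319/((27*(-3))) + (6852/5)*(1/2542) = 319/(-81) + 3426/6355 = 319*(-1/81) + 3426/6355 = -319/81 + 3426/6355 = -1749739/514755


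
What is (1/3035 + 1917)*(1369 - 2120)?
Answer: -4369390096/3035 ≈ -1.4397e+6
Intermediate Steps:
(1/3035 + 1917)*(1369 - 2120) = (1/3035 + 1917)*(-751) = (5818096/3035)*(-751) = -4369390096/3035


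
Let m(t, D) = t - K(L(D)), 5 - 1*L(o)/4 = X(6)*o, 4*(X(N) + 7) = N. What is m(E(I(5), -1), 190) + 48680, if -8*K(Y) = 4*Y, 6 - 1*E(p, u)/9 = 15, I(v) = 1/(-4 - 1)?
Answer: 50699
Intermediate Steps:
X(N) = -7 + N/4
I(v) = -⅕ (I(v) = 1/(-5) = -⅕)
E(p, u) = -81 (E(p, u) = 54 - 9*15 = 54 - 135 = -81)
L(o) = 20 + 22*o (L(o) = 20 - 4*(-7 + (¼)*6)*o = 20 - 4*(-7 + 3/2)*o = 20 - (-22)*o = 20 + 22*o)
K(Y) = -Y/2
m(t, D) = 10 + t + 11*D (m(t, D) = t - (-1)*(20 + 22*D)/2 = t - (-10 - 11*D) = t + (10 + 11*D) = 10 + t + 11*D)
m(E(I(5), -1), 190) + 48680 = (10 - 81 + 11*190) + 48680 = (10 - 81 + 2090) + 48680 = 2019 + 48680 = 50699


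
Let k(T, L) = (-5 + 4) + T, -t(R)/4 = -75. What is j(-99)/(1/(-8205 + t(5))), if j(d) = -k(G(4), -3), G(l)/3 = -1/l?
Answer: -55335/4 ≈ -13834.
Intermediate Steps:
G(l) = -3/l (G(l) = 3*(-1/l) = -3/l)
t(R) = 300 (t(R) = -4*(-75) = 300)
k(T, L) = -1 + T
j(d) = 7/4 (j(d) = -(-1 - 3/4) = -(-1 - 3*¼) = -(-1 - ¾) = -1*(-7/4) = 7/4)
j(-99)/(1/(-8205 + t(5))) = 7/(4*(1/(-8205 + 300))) = 7/(4*(1/(-7905))) = 7/(4*(-1/7905)) = (7/4)*(-7905) = -55335/4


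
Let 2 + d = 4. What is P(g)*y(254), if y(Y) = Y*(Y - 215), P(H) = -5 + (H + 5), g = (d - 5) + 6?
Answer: 29718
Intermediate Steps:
d = 2 (d = -2 + 4 = 2)
g = 3 (g = (2 - 5) + 6 = -3 + 6 = 3)
P(H) = H (P(H) = -5 + (5 + H) = H)
y(Y) = Y*(-215 + Y)
P(g)*y(254) = 3*(254*(-215 + 254)) = 3*(254*39) = 3*9906 = 29718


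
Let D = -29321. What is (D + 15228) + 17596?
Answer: 3503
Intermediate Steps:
(D + 15228) + 17596 = (-29321 + 15228) + 17596 = -14093 + 17596 = 3503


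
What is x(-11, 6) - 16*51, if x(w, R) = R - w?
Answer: -799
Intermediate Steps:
x(-11, 6) - 16*51 = (6 - 1*(-11)) - 16*51 = (6 + 11) - 816 = 17 - 816 = -799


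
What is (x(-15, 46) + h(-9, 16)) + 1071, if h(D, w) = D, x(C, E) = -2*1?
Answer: 1060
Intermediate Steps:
x(C, E) = -2
(x(-15, 46) + h(-9, 16)) + 1071 = (-2 - 9) + 1071 = -11 + 1071 = 1060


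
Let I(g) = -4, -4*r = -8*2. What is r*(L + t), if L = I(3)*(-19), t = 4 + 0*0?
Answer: 320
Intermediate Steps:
r = 4 (r = -(-2)*2 = -1/4*(-16) = 4)
t = 4 (t = 4 + 0 = 4)
L = 76 (L = -4*(-19) = 76)
r*(L + t) = 4*(76 + 4) = 4*80 = 320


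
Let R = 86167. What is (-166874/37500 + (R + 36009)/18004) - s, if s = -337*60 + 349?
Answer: 1677185356313/84393750 ≈ 19873.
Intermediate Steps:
s = -19871 (s = -20220 + 349 = -19871)
(-166874/37500 + (R + 36009)/18004) - s = (-166874/37500 + (86167 + 36009)/18004) - 1*(-19871) = (-166874*1/37500 + 122176*(1/18004)) + 19871 = (-83437/18750 + 30544/4501) + 19871 = 197150063/84393750 + 19871 = 1677185356313/84393750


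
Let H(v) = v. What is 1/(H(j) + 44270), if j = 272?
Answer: 1/44542 ≈ 2.2451e-5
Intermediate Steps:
1/(H(j) + 44270) = 1/(272 + 44270) = 1/44542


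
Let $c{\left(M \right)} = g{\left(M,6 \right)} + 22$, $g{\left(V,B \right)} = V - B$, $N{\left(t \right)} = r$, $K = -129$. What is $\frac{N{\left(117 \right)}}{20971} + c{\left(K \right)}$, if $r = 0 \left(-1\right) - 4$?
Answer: $- \frac{2369727}{20971} \approx -113.0$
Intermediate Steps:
$r = -4$ ($r = 0 - 4 = -4$)
$N{\left(t \right)} = -4$
$c{\left(M \right)} = 16 + M$ ($c{\left(M \right)} = \left(M - 6\right) + 22 = \left(-6 + M\right) + 22 = 16 + M$)
$\frac{N{\left(117 \right)}}{20971} + c{\left(K \right)} = - \frac{4}{20971} + \left(16 - 129\right) = \left(-4\right) \frac{1}{20971} - 113 = - \frac{4}{20971} - 113 = - \frac{2369727}{20971}$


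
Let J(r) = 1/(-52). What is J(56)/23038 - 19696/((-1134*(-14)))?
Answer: -5898837793/4754766744 ≈ -1.2406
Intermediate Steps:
J(r) = -1/52
J(56)/23038 - 19696/((-1134*(-14))) = -1/52/23038 - 19696/((-1134*(-14))) = -1/52*1/23038 - 19696/15876 = -1/1197976 - 19696*1/15876 = -1/1197976 - 4924/3969 = -5898837793/4754766744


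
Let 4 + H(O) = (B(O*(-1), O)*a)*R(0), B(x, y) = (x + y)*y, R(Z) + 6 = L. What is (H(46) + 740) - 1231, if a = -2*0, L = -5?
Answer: -495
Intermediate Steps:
R(Z) = -11 (R(Z) = -6 - 5 = -11)
B(x, y) = y*(x + y)
a = 0
H(O) = -4 (H(O) = -4 + ((O*(O*(-1) + O))*0)*(-11) = -4 + ((O*(-O + O))*0)*(-11) = -4 + ((O*0)*0)*(-11) = -4 + (0*0)*(-11) = -4 + 0*(-11) = -4 + 0 = -4)
(H(46) + 740) - 1231 = (-4 + 740) - 1231 = 736 - 1231 = -495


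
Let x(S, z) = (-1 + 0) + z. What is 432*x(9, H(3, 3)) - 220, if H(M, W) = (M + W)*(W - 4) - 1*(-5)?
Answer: -1084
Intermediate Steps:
H(M, W) = 5 + (-4 + W)*(M + W) (H(M, W) = (M + W)*(-4 + W) + 5 = (-4 + W)*(M + W) + 5 = 5 + (-4 + W)*(M + W))
x(S, z) = -1 + z
432*x(9, H(3, 3)) - 220 = 432*(-1 + (5 + 3² - 4*3 - 4*3 + 3*3)) - 220 = 432*(-1 + (5 + 9 - 12 - 12 + 9)) - 220 = 432*(-1 - 1) - 220 = 432*(-2) - 220 = -864 - 220 = -1084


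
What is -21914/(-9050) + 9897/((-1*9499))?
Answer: 59296618/42982975 ≈ 1.3795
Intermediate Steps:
-21914/(-9050) + 9897/((-1*9499)) = -21914*(-1/9050) + 9897/(-9499) = 10957/4525 + 9897*(-1/9499) = 10957/4525 - 9897/9499 = 59296618/42982975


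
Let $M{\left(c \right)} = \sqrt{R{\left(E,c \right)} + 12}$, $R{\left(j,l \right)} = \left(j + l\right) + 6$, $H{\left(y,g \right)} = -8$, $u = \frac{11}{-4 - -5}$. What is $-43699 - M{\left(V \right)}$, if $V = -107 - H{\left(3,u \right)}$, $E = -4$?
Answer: $-43699 - i \sqrt{85} \approx -43699.0 - 9.2195 i$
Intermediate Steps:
$u = 11$ ($u = \frac{11}{-4 + 5} = \frac{11}{1} = 11 \cdot 1 = 11$)
$R{\left(j,l \right)} = 6 + j + l$
$V = -99$ ($V = -107 - -8 = -107 + 8 = -99$)
$M{\left(c \right)} = \sqrt{14 + c}$ ($M{\left(c \right)} = \sqrt{\left(6 - 4 + c\right) + 12} = \sqrt{\left(2 + c\right) + 12} = \sqrt{14 + c}$)
$-43699 - M{\left(V \right)} = -43699 - \sqrt{14 - 99} = -43699 - \sqrt{-85} = -43699 - i \sqrt{85}$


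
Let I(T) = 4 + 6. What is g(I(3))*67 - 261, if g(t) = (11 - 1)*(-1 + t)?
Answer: 5769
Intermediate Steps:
I(T) = 10
g(t) = -10 + 10*t (g(t) = 10*(-1 + t) = -10 + 10*t)
g(I(3))*67 - 261 = (-10 + 10*10)*67 - 261 = (-10 + 100)*67 - 261 = 90*67 - 261 = 6030 - 261 = 5769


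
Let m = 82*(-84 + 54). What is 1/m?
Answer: -1/2460 ≈ -0.00040650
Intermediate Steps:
m = -2460 (m = 82*(-30) = -2460)
1/m = 1/(-2460) = -1/2460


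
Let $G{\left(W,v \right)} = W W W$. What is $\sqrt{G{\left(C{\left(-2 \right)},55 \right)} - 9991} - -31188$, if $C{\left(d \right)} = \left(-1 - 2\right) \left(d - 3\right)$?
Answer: $31188 + 2 i \sqrt{1654} \approx 31188.0 + 81.339 i$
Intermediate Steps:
$C{\left(d \right)} = 9 - 3 d$ ($C{\left(d \right)} = - 3 \left(d - 3\right) = - 3 \left(-3 + d\right) = 9 - 3 d$)
$G{\left(W,v \right)} = W^{3}$ ($G{\left(W,v \right)} = W^{2} W = W^{3}$)
$\sqrt{G{\left(C{\left(-2 \right)},55 \right)} - 9991} - -31188 = \sqrt{\left(9 - -6\right)^{3} - 9991} - -31188 = \sqrt{\left(9 + 6\right)^{3} - 9991} + 31188 = \sqrt{15^{3} - 9991} + 31188 = \sqrt{3375 - 9991} + 31188 = \sqrt{-6616} + 31188 = 2 i \sqrt{1654} + 31188 = 31188 + 2 i \sqrt{1654}$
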